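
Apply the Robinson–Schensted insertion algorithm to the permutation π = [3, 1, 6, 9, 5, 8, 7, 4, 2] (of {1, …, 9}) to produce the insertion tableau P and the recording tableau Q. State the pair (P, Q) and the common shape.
P = [1, 2, 7] / [3, 4, 8] / [5] / [6] / [9];  Q = [1, 3, 4] / [2, 5, 6] / [7] / [8] / [9];  common shape = (3, 3, 1, 1, 1)

Row-insert the values π_1, π_2, … into P one at a time, bumping the leftmost entry strictly greater than the inserted value down to the next row. The recording tableau Q records, in position (i, j), the step at which that cell was added to P.
  Insert 3 (step 1): P = [3];  Q = [1]
  Insert 1 (step 2): P = [1] / [3];  Q = [1] / [2]
  Insert 6 (step 3): P = [1, 6] / [3];  Q = [1, 3] / [2]
  Insert 9 (step 4): P = [1, 6, 9] / [3];  Q = [1, 3, 4] / [2]
  Insert 5 (step 5): P = [1, 5, 9] / [3, 6];  Q = [1, 3, 4] / [2, 5]
  Insert 8 (step 6): P = [1, 5, 8] / [3, 6, 9];  Q = [1, 3, 4] / [2, 5, 6]
  Insert 7 (step 7): P = [1, 5, 7] / [3, 6, 8] / [9];  Q = [1, 3, 4] / [2, 5, 6] / [7]
  Insert 4 (step 8): P = [1, 4, 7] / [3, 5, 8] / [6] / [9];  Q = [1, 3, 4] / [2, 5, 6] / [7] / [8]
  Insert 2 (step 9): P = [1, 2, 7] / [3, 4, 8] / [5] / [6] / [9];  Q = [1, 3, 4] / [2, 5, 6] / [7] / [8] / [9]
Final shape: (3, 3, 1, 1, 1).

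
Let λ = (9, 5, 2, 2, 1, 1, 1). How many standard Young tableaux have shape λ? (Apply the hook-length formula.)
# SYT of shape (9, 5, 2, 2, 1, 1, 1) = 296281440

Hook-length formula: f^λ = n! / Π hook(c), product over all cells c of the Young diagram. For λ = (9, 5, 2, 2, 1, 1, 1), n = 21 boxes. Hook lengths by row (left-to-right, top-to-bottom): [15, 11, 8, 7, 6, 4, 3, 2, 1]; [10, 6, 3, 2, 1]; [6, 2]; [5, 1]; [3]; [2]; [1]. Product of hooks = 172440576000. So f^λ = 21! / 172440576000 = 51090942171709440000 / 172440576000 = 296281440.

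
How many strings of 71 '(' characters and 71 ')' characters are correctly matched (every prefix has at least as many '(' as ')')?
C_71 = 5175569924646105559418940193995065716350

These balanced parentheses are counted by the Catalan number C_n = (1/(n + 1)) · C(2n, n). For n = 71: C_71 = (1/72) · C(142, 71) = 372641034574519600278163693967644731577200/72 = 5175569924646105559418940193995065716350.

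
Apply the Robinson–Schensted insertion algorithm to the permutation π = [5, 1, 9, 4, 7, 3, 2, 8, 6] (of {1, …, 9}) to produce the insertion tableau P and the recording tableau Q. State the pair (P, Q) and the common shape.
P = [1, 2, 6, 8] / [3, 7] / [4, 9] / [5];  Q = [1, 3, 5, 8] / [2, 4] / [6, 9] / [7];  common shape = (4, 2, 2, 1)

Row-insert the values π_1, π_2, … into P one at a time, bumping the leftmost entry strictly greater than the inserted value down to the next row. The recording tableau Q records, in position (i, j), the step at which that cell was added to P.
  Insert 5 (step 1): P = [5];  Q = [1]
  Insert 1 (step 2): P = [1] / [5];  Q = [1] / [2]
  Insert 9 (step 3): P = [1, 9] / [5];  Q = [1, 3] / [2]
  Insert 4 (step 4): P = [1, 4] / [5, 9];  Q = [1, 3] / [2, 4]
  Insert 7 (step 5): P = [1, 4, 7] / [5, 9];  Q = [1, 3, 5] / [2, 4]
  Insert 3 (step 6): P = [1, 3, 7] / [4, 9] / [5];  Q = [1, 3, 5] / [2, 4] / [6]
  Insert 2 (step 7): P = [1, 2, 7] / [3, 9] / [4] / [5];  Q = [1, 3, 5] / [2, 4] / [6] / [7]
  Insert 8 (step 8): P = [1, 2, 7, 8] / [3, 9] / [4] / [5];  Q = [1, 3, 5, 8] / [2, 4] / [6] / [7]
  Insert 6 (step 9): P = [1, 2, 6, 8] / [3, 7] / [4, 9] / [5];  Q = [1, 3, 5, 8] / [2, 4] / [6, 9] / [7]
Final shape: (4, 2, 2, 1).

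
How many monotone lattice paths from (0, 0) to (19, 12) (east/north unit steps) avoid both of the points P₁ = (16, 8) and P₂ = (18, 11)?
Number of paths = 60893880

Inclusion–exclusion. Total paths: C(31, 19) = 141120525. Through P₁: C(24, 16)·C(7, 3) = 25741485. Through P₂: C(29, 18)·C(2, 1) = 69194580. Since P₁ is strictly southwest of P₂, a monotone path through both must visit P₁ then P₂; paths through both = C(24, 16)·C(5, 2)·C(2, 1) = 14709420. Avoid both = 141120525 − 25741485 − 69194580 + 14709420 = 60893880.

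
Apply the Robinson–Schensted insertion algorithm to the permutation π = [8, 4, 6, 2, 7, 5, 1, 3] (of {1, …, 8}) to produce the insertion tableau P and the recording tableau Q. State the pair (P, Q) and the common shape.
P = [1, 3, 7] / [2, 5] / [4, 6] / [8];  Q = [1, 3, 5] / [2, 6] / [4, 8] / [7];  common shape = (3, 2, 2, 1)

Row-insert the values π_1, π_2, … into P one at a time, bumping the leftmost entry strictly greater than the inserted value down to the next row. The recording tableau Q records, in position (i, j), the step at which that cell was added to P.
  Insert 8 (step 1): P = [8];  Q = [1]
  Insert 4 (step 2): P = [4] / [8];  Q = [1] / [2]
  Insert 6 (step 3): P = [4, 6] / [8];  Q = [1, 3] / [2]
  Insert 2 (step 4): P = [2, 6] / [4] / [8];  Q = [1, 3] / [2] / [4]
  Insert 7 (step 5): P = [2, 6, 7] / [4] / [8];  Q = [1, 3, 5] / [2] / [4]
  Insert 5 (step 6): P = [2, 5, 7] / [4, 6] / [8];  Q = [1, 3, 5] / [2, 6] / [4]
  Insert 1 (step 7): P = [1, 5, 7] / [2, 6] / [4] / [8];  Q = [1, 3, 5] / [2, 6] / [4] / [7]
  Insert 3 (step 8): P = [1, 3, 7] / [2, 5] / [4, 6] / [8];  Q = [1, 3, 5] / [2, 6] / [4, 8] / [7]
Final shape: (3, 2, 2, 1).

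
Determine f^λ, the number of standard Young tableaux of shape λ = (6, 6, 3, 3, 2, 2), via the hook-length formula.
# SYT of shape (6, 6, 3, 3, 2, 2) = 1303638336

Hook-length formula: f^λ = n! / Π hook(c), product over all cells c of the Young diagram. For λ = (6, 6, 3, 3, 2, 2), n = 22 boxes. Hook lengths by row (left-to-right, top-to-bottom): [11, 10, 7, 4, 3, 2]; [10, 9, 6, 3, 2, 1]; [6, 5, 2]; [5, 4, 1]; [3, 2]; [2, 1]. Product of hooks = 862202880000. So f^λ = 22! / 862202880000 = 1124000727777607680000 / 862202880000 = 1303638336.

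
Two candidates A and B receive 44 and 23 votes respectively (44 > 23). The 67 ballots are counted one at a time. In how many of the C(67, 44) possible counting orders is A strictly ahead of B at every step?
Strict-lead orderings = 166341153374650800

Total orderings of the 67 votes with 44 for A: C(67, 44) = 530707489338171600. By the Bertrand ballot formula (Cycle Lemma / reflection principle), the number of orderings in which A is strictly ahead of B throughout is (p − q)/(p + q) · C(p + q, p) = (44 − 23)/(44 + 23) · 530707489338171600 = 166341153374650800.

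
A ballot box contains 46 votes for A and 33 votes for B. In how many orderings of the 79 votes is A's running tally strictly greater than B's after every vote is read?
Strict-lead orderings = 3081049081728492337190

Total orderings of the 79 votes with 46 for A: C(79, 46) = 18723298265888530356770. By the Bertrand ballot formula (Cycle Lemma / reflection principle), the number of orderings in which A is strictly ahead of B throughout is (p − q)/(p + q) · C(p + q, p) = (46 − 33)/(46 + 33) · 18723298265888530356770 = 3081049081728492337190.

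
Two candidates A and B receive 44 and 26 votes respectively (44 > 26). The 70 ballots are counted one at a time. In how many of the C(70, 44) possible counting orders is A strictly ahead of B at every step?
Strict-lead orderings = 2873168699970809016

Total orderings of the 70 votes with 44 for A: C(70, 44) = 11173433833219812840. By the Bertrand ballot formula (Cycle Lemma / reflection principle), the number of orderings in which A is strictly ahead of B throughout is (p − q)/(p + q) · C(p + q, p) = (44 − 26)/(44 + 26) · 11173433833219812840 = 2873168699970809016.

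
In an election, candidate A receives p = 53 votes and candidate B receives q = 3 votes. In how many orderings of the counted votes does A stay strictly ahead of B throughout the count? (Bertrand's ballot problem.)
Strict-lead orderings = 24750

Total orderings of the 56 votes with 53 for A: C(56, 53) = 27720. By the Bertrand ballot formula (Cycle Lemma / reflection principle), the number of orderings in which A is strictly ahead of B throughout is (p − q)/(p + q) · C(p + q, p) = (53 − 3)/(53 + 3) · 27720 = 24750.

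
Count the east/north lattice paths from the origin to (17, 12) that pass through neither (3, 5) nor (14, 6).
Number of paths = 42184863

Inclusion–exclusion. Total paths: C(29, 17) = 51895935. Through P₁: C(8, 3)·C(21, 14) = 6511680. Through P₂: C(20, 14)·C(9, 3) = 3255840. Since P₁ is strictly southwest of P₂, a monotone path through both must visit P₁ then P₂; paths through both = C(8, 3)·C(12, 11)·C(9, 3) = 56448. Avoid both = 51895935 − 6511680 − 3255840 + 56448 = 42184863.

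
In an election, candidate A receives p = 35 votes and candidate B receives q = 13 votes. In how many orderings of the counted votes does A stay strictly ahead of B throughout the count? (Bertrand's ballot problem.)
Strict-lead orderings = 88425447594

Total orderings of the 48 votes with 35 for A: C(48, 35) = 192928249296. By the Bertrand ballot formula (Cycle Lemma / reflection principle), the number of orderings in which A is strictly ahead of B throughout is (p − q)/(p + q) · C(p + q, p) = (35 − 13)/(35 + 13) · 192928249296 = 88425447594.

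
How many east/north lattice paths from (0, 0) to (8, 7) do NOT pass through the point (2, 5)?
Number of paths = 5847

Total paths from (0, 0) to (8, 7): C(15, 8) = 6435. Paths through (2, 5): (paths (0, 0) → (2, 5)) × (paths (2, 5) → (8, 7)) = C(7, 2) · C(8, 6) = 21 · 28 = 588. Avoidance count = 6435 − 588 = 5847.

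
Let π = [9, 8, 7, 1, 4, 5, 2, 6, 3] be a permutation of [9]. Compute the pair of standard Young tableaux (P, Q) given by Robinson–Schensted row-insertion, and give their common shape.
P = [1, 2, 3, 6] / [4, 5] / [7] / [8] / [9];  Q = [1, 5, 6, 8] / [2, 9] / [3] / [4] / [7];  common shape = (4, 2, 1, 1, 1)

Row-insert the values π_1, π_2, … into P one at a time, bumping the leftmost entry strictly greater than the inserted value down to the next row. The recording tableau Q records, in position (i, j), the step at which that cell was added to P.
  Insert 9 (step 1): P = [9];  Q = [1]
  Insert 8 (step 2): P = [8] / [9];  Q = [1] / [2]
  Insert 7 (step 3): P = [7] / [8] / [9];  Q = [1] / [2] / [3]
  Insert 1 (step 4): P = [1] / [7] / [8] / [9];  Q = [1] / [2] / [3] / [4]
  Insert 4 (step 5): P = [1, 4] / [7] / [8] / [9];  Q = [1, 5] / [2] / [3] / [4]
  Insert 5 (step 6): P = [1, 4, 5] / [7] / [8] / [9];  Q = [1, 5, 6] / [2] / [3] / [4]
  Insert 2 (step 7): P = [1, 2, 5] / [4] / [7] / [8] / [9];  Q = [1, 5, 6] / [2] / [3] / [4] / [7]
  Insert 6 (step 8): P = [1, 2, 5, 6] / [4] / [7] / [8] / [9];  Q = [1, 5, 6, 8] / [2] / [3] / [4] / [7]
  Insert 3 (step 9): P = [1, 2, 3, 6] / [4, 5] / [7] / [8] / [9];  Q = [1, 5, 6, 8] / [2, 9] / [3] / [4] / [7]
Final shape: (4, 2, 1, 1, 1).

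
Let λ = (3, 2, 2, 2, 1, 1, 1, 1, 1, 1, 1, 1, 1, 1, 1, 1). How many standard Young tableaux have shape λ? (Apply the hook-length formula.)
# SYT of shape (3, 2, 2, 2, 1, 1, 1, 1, 1, 1, 1, 1, 1, 1, 1, 1) = 58786

Hook-length formula: f^λ = n! / Π hook(c), product over all cells c of the Young diagram. For λ = (3, 2, 2, 2, 1, 1, 1, 1, 1, 1, 1, 1, 1, 1, 1, 1), n = 21 boxes. Hook lengths by row (left-to-right, top-to-bottom): [18, 5, 1]; [16, 3]; [15, 2]; [14, 1]; [12]; [11]; [10]; [9]; [8]; [7]; [6]; [5]; [4]; [3]; [2]; [1]. Product of hooks = 869100503040000. So f^λ = 21! / 869100503040000 = 51090942171709440000 / 869100503040000 = 58786.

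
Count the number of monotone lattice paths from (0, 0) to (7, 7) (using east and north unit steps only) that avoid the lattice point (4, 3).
Number of paths = 2207

Total paths from (0, 0) to (7, 7): C(14, 7) = 3432. Paths through (4, 3): (paths (0, 0) → (4, 3)) × (paths (4, 3) → (7, 7)) = C(7, 4) · C(7, 3) = 35 · 35 = 1225. Avoidance count = 3432 − 1225 = 2207.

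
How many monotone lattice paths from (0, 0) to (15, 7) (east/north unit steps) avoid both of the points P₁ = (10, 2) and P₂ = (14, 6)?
Number of paths = 85632

Inclusion–exclusion. Total paths: C(22, 15) = 170544. Through P₁: C(12, 10)·C(10, 5) = 16632. Through P₂: C(20, 14)·C(2, 1) = 77520. Since P₁ is strictly southwest of P₂, a monotone path through both must visit P₁ then P₂; paths through both = C(12, 10)·C(8, 4)·C(2, 1) = 9240. Avoid both = 170544 − 16632 − 77520 + 9240 = 85632.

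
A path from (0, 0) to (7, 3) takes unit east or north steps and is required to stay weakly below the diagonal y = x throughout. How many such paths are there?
Number of paths = 75

By the reflection principle (André's argument), the number of monotone paths to (7, 3) with n ≤ m that never go above y = x is C(10, 7) − C(10, 8) = 120 − 45 = 75.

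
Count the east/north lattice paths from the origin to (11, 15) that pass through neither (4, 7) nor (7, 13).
Number of paths = 4855610

Inclusion–exclusion. Total paths: C(26, 11) = 7726160. Through P₁: C(11, 4)·C(15, 7) = 2123550. Through P₂: C(20, 7)·C(6, 4) = 1162800. Since P₁ is strictly southwest of P₂, a monotone path through both must visit P₁ then P₂; paths through both = C(11, 4)·C(9, 3)·C(6, 4) = 415800. Avoid both = 7726160 − 2123550 − 1162800 + 415800 = 4855610.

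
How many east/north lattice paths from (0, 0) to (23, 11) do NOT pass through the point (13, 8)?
Number of paths = 227899620

Total paths from (0, 0) to (23, 11): C(34, 23) = 286097760. Paths through (13, 8): (paths (0, 0) → (13, 8)) × (paths (13, 8) → (23, 11)) = C(21, 13) · C(13, 10) = 203490 · 286 = 58198140. Avoidance count = 286097760 − 58198140 = 227899620.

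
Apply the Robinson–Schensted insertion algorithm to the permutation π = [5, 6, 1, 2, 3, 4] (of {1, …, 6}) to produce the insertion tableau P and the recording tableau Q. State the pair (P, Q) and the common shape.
P = [1, 2, 3, 4] / [5, 6];  Q = [1, 2, 5, 6] / [3, 4];  common shape = (4, 2)

Row-insert the values π_1, π_2, … into P one at a time, bumping the leftmost entry strictly greater than the inserted value down to the next row. The recording tableau Q records, in position (i, j), the step at which that cell was added to P.
  Insert 5 (step 1): P = [5];  Q = [1]
  Insert 6 (step 2): P = [5, 6];  Q = [1, 2]
  Insert 1 (step 3): P = [1, 6] / [5];  Q = [1, 2] / [3]
  Insert 2 (step 4): P = [1, 2] / [5, 6];  Q = [1, 2] / [3, 4]
  Insert 3 (step 5): P = [1, 2, 3] / [5, 6];  Q = [1, 2, 5] / [3, 4]
  Insert 4 (step 6): P = [1, 2, 3, 4] / [5, 6];  Q = [1, 2, 5, 6] / [3, 4]
Final shape: (4, 2).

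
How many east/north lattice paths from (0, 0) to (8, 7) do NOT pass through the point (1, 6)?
Number of paths = 6379

Total paths from (0, 0) to (8, 7): C(15, 8) = 6435. Paths through (1, 6): (paths (0, 0) → (1, 6)) × (paths (1, 6) → (8, 7)) = C(7, 1) · C(8, 7) = 7 · 8 = 56. Avoidance count = 6435 − 56 = 6379.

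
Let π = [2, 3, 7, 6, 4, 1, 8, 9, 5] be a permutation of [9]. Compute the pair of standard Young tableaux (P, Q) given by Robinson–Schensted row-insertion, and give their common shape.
P = [1, 3, 4, 5, 9] / [2, 8] / [6] / [7];  Q = [1, 2, 3, 7, 8] / [4, 9] / [5] / [6];  common shape = (5, 2, 1, 1)

Row-insert the values π_1, π_2, … into P one at a time, bumping the leftmost entry strictly greater than the inserted value down to the next row. The recording tableau Q records, in position (i, j), the step at which that cell was added to P.
  Insert 2 (step 1): P = [2];  Q = [1]
  Insert 3 (step 2): P = [2, 3];  Q = [1, 2]
  Insert 7 (step 3): P = [2, 3, 7];  Q = [1, 2, 3]
  Insert 6 (step 4): P = [2, 3, 6] / [7];  Q = [1, 2, 3] / [4]
  Insert 4 (step 5): P = [2, 3, 4] / [6] / [7];  Q = [1, 2, 3] / [4] / [5]
  Insert 1 (step 6): P = [1, 3, 4] / [2] / [6] / [7];  Q = [1, 2, 3] / [4] / [5] / [6]
  Insert 8 (step 7): P = [1, 3, 4, 8] / [2] / [6] / [7];  Q = [1, 2, 3, 7] / [4] / [5] / [6]
  Insert 9 (step 8): P = [1, 3, 4, 8, 9] / [2] / [6] / [7];  Q = [1, 2, 3, 7, 8] / [4] / [5] / [6]
  Insert 5 (step 9): P = [1, 3, 4, 5, 9] / [2, 8] / [6] / [7];  Q = [1, 2, 3, 7, 8] / [4, 9] / [5] / [6]
Final shape: (5, 2, 1, 1).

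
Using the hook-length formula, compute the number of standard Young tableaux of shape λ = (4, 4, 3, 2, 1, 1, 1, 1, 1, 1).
# SYT of shape (4, 4, 3, 2, 1, 1, 1, 1, 1, 1) = 6267492

Hook-length formula: f^λ = n! / Π hook(c), product over all cells c of the Young diagram. For λ = (4, 4, 3, 2, 1, 1, 1, 1, 1, 1), n = 19 boxes. Hook lengths by row (left-to-right, top-to-bottom): [13, 6, 4, 2]; [12, 5, 3, 1]; [10, 3, 1]; [8, 1]; [6]; [5]; [4]; [3]; [2]; [1]. Product of hooks = 19408896000. So f^λ = 19! / 19408896000 = 121645100408832000 / 19408896000 = 6267492.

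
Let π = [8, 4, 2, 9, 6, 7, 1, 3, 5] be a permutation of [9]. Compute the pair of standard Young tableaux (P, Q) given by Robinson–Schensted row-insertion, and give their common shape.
P = [1, 3, 5] / [2, 6, 7] / [4, 9] / [8];  Q = [1, 4, 6] / [2, 5, 9] / [3, 8] / [7];  common shape = (3, 3, 2, 1)

Row-insert the values π_1, π_2, … into P one at a time, bumping the leftmost entry strictly greater than the inserted value down to the next row. The recording tableau Q records, in position (i, j), the step at which that cell was added to P.
  Insert 8 (step 1): P = [8];  Q = [1]
  Insert 4 (step 2): P = [4] / [8];  Q = [1] / [2]
  Insert 2 (step 3): P = [2] / [4] / [8];  Q = [1] / [2] / [3]
  Insert 9 (step 4): P = [2, 9] / [4] / [8];  Q = [1, 4] / [2] / [3]
  Insert 6 (step 5): P = [2, 6] / [4, 9] / [8];  Q = [1, 4] / [2, 5] / [3]
  Insert 7 (step 6): P = [2, 6, 7] / [4, 9] / [8];  Q = [1, 4, 6] / [2, 5] / [3]
  Insert 1 (step 7): P = [1, 6, 7] / [2, 9] / [4] / [8];  Q = [1, 4, 6] / [2, 5] / [3] / [7]
  Insert 3 (step 8): P = [1, 3, 7] / [2, 6] / [4, 9] / [8];  Q = [1, 4, 6] / [2, 5] / [3, 8] / [7]
  Insert 5 (step 9): P = [1, 3, 5] / [2, 6, 7] / [4, 9] / [8];  Q = [1, 4, 6] / [2, 5, 9] / [3, 8] / [7]
Final shape: (3, 3, 2, 1).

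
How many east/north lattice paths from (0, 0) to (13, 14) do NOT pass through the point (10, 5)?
Number of paths = 19397640

Total paths from (0, 0) to (13, 14): C(27, 13) = 20058300. Paths through (10, 5): (paths (0, 0) → (10, 5)) × (paths (10, 5) → (13, 14)) = C(15, 10) · C(12, 3) = 3003 · 220 = 660660. Avoidance count = 20058300 − 660660 = 19397640.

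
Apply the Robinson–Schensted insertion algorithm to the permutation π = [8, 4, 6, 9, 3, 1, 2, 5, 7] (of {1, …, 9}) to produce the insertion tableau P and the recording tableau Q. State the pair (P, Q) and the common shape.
P = [1, 2, 5, 7] / [3, 6, 9] / [4] / [8];  Q = [1, 3, 4, 9] / [2, 7, 8] / [5] / [6];  common shape = (4, 3, 1, 1)

Row-insert the values π_1, π_2, … into P one at a time, bumping the leftmost entry strictly greater than the inserted value down to the next row. The recording tableau Q records, in position (i, j), the step at which that cell was added to P.
  Insert 8 (step 1): P = [8];  Q = [1]
  Insert 4 (step 2): P = [4] / [8];  Q = [1] / [2]
  Insert 6 (step 3): P = [4, 6] / [8];  Q = [1, 3] / [2]
  Insert 9 (step 4): P = [4, 6, 9] / [8];  Q = [1, 3, 4] / [2]
  Insert 3 (step 5): P = [3, 6, 9] / [4] / [8];  Q = [1, 3, 4] / [2] / [5]
  Insert 1 (step 6): P = [1, 6, 9] / [3] / [4] / [8];  Q = [1, 3, 4] / [2] / [5] / [6]
  Insert 2 (step 7): P = [1, 2, 9] / [3, 6] / [4] / [8];  Q = [1, 3, 4] / [2, 7] / [5] / [6]
  Insert 5 (step 8): P = [1, 2, 5] / [3, 6, 9] / [4] / [8];  Q = [1, 3, 4] / [2, 7, 8] / [5] / [6]
  Insert 7 (step 9): P = [1, 2, 5, 7] / [3, 6, 9] / [4] / [8];  Q = [1, 3, 4, 9] / [2, 7, 8] / [5] / [6]
Final shape: (4, 3, 1, 1).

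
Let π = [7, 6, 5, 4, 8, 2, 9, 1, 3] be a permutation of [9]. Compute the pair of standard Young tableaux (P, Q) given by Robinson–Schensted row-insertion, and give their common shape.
P = [1, 3, 9] / [2, 8] / [4] / [5] / [6] / [7];  Q = [1, 5, 7] / [2, 9] / [3] / [4] / [6] / [8];  common shape = (3, 2, 1, 1, 1, 1)

Row-insert the values π_1, π_2, … into P one at a time, bumping the leftmost entry strictly greater than the inserted value down to the next row. The recording tableau Q records, in position (i, j), the step at which that cell was added to P.
  Insert 7 (step 1): P = [7];  Q = [1]
  Insert 6 (step 2): P = [6] / [7];  Q = [1] / [2]
  Insert 5 (step 3): P = [5] / [6] / [7];  Q = [1] / [2] / [3]
  Insert 4 (step 4): P = [4] / [5] / [6] / [7];  Q = [1] / [2] / [3] / [4]
  Insert 8 (step 5): P = [4, 8] / [5] / [6] / [7];  Q = [1, 5] / [2] / [3] / [4]
  Insert 2 (step 6): P = [2, 8] / [4] / [5] / [6] / [7];  Q = [1, 5] / [2] / [3] / [4] / [6]
  Insert 9 (step 7): P = [2, 8, 9] / [4] / [5] / [6] / [7];  Q = [1, 5, 7] / [2] / [3] / [4] / [6]
  Insert 1 (step 8): P = [1, 8, 9] / [2] / [4] / [5] / [6] / [7];  Q = [1, 5, 7] / [2] / [3] / [4] / [6] / [8]
  Insert 3 (step 9): P = [1, 3, 9] / [2, 8] / [4] / [5] / [6] / [7];  Q = [1, 5, 7] / [2, 9] / [3] / [4] / [6] / [8]
Final shape: (3, 2, 1, 1, 1, 1).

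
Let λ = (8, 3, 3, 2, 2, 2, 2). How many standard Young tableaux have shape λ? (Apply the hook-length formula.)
# SYT of shape (8, 3, 3, 2, 2, 2, 2) = 474858450

Hook-length formula: f^λ = n! / Π hook(c), product over all cells c of the Young diagram. For λ = (8, 3, 3, 2, 2, 2, 2), n = 22 boxes. Hook lengths by row (left-to-right, top-to-bottom): [14, 13, 8, 5, 4, 3, 2, 1]; [8, 7, 2]; [7, 6, 1]; [5, 4]; [4, 3]; [3, 2]; [2, 1]. Product of hooks = 2367022694400. So f^λ = 22! / 2367022694400 = 1124000727777607680000 / 2367022694400 = 474858450.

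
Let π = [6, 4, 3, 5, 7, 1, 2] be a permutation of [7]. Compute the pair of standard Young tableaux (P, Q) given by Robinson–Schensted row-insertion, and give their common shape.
P = [1, 2, 7] / [3, 5] / [4] / [6];  Q = [1, 4, 5] / [2, 7] / [3] / [6];  common shape = (3, 2, 1, 1)

Row-insert the values π_1, π_2, … into P one at a time, bumping the leftmost entry strictly greater than the inserted value down to the next row. The recording tableau Q records, in position (i, j), the step at which that cell was added to P.
  Insert 6 (step 1): P = [6];  Q = [1]
  Insert 4 (step 2): P = [4] / [6];  Q = [1] / [2]
  Insert 3 (step 3): P = [3] / [4] / [6];  Q = [1] / [2] / [3]
  Insert 5 (step 4): P = [3, 5] / [4] / [6];  Q = [1, 4] / [2] / [3]
  Insert 7 (step 5): P = [3, 5, 7] / [4] / [6];  Q = [1, 4, 5] / [2] / [3]
  Insert 1 (step 6): P = [1, 5, 7] / [3] / [4] / [6];  Q = [1, 4, 5] / [2] / [3] / [6]
  Insert 2 (step 7): P = [1, 2, 7] / [3, 5] / [4] / [6];  Q = [1, 4, 5] / [2, 7] / [3] / [6]
Final shape: (3, 2, 1, 1).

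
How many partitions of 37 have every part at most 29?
p(37, parts ≤ 29) = 21592

Use the recurrence p(n, m) = p(n, m−1) + p(n−m, m): either the largest part is < m (count p(n, m−1)) or the largest part is exactly m (remove one copy of m, count p(n−m, m)). With p(0, ·) = 1 this gives p(37, parts ≤ 29) = 21592. (By conjugating Young diagrams, this also counts partitions of 37 into at most 29 parts.)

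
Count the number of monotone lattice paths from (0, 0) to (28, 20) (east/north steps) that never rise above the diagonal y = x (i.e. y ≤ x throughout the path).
Number of paths = 5193831553416

By the reflection principle (André's argument), the number of monotone paths to (28, 20) with n ≤ m that never go above y = x is C(48, 28) − C(48, 29) = 16735679449896 − 11541847896480 = 5193831553416.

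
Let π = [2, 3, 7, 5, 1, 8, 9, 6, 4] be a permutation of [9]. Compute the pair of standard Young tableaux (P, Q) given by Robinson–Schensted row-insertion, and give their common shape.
P = [1, 3, 4, 6, 9] / [2, 5] / [7, 8];  Q = [1, 2, 3, 6, 7] / [4, 8] / [5, 9];  common shape = (5, 2, 2)

Row-insert the values π_1, π_2, … into P one at a time, bumping the leftmost entry strictly greater than the inserted value down to the next row. The recording tableau Q records, in position (i, j), the step at which that cell was added to P.
  Insert 2 (step 1): P = [2];  Q = [1]
  Insert 3 (step 2): P = [2, 3];  Q = [1, 2]
  Insert 7 (step 3): P = [2, 3, 7];  Q = [1, 2, 3]
  Insert 5 (step 4): P = [2, 3, 5] / [7];  Q = [1, 2, 3] / [4]
  Insert 1 (step 5): P = [1, 3, 5] / [2] / [7];  Q = [1, 2, 3] / [4] / [5]
  Insert 8 (step 6): P = [1, 3, 5, 8] / [2] / [7];  Q = [1, 2, 3, 6] / [4] / [5]
  Insert 9 (step 7): P = [1, 3, 5, 8, 9] / [2] / [7];  Q = [1, 2, 3, 6, 7] / [4] / [5]
  Insert 6 (step 8): P = [1, 3, 5, 6, 9] / [2, 8] / [7];  Q = [1, 2, 3, 6, 7] / [4, 8] / [5]
  Insert 4 (step 9): P = [1, 3, 4, 6, 9] / [2, 5] / [7, 8];  Q = [1, 2, 3, 6, 7] / [4, 8] / [5, 9]
Final shape: (5, 2, 2).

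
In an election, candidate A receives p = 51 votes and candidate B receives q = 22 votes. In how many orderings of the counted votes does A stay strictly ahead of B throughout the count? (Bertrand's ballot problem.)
Strict-lead orderings = 1018549729385523504

Total orderings of the 73 votes with 51 for A: C(73, 51) = 2563935525694593648. By the Bertrand ballot formula (Cycle Lemma / reflection principle), the number of orderings in which A is strictly ahead of B throughout is (p − q)/(p + q) · C(p + q, p) = (51 − 22)/(51 + 22) · 2563935525694593648 = 1018549729385523504.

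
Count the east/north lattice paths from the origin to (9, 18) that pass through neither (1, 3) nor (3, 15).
Number of paths = 2687601

Inclusion–exclusion. Total paths: C(27, 9) = 4686825. Through P₁: C(4, 1)·C(23, 8) = 1961256. Through P₂: C(18, 3)·C(9, 6) = 68544. Since P₁ is strictly southwest of P₂, a monotone path through both must visit P₁ then P₂; paths through both = C(4, 1)·C(14, 2)·C(9, 6) = 30576. Avoid both = 4686825 − 1961256 − 68544 + 30576 = 2687601.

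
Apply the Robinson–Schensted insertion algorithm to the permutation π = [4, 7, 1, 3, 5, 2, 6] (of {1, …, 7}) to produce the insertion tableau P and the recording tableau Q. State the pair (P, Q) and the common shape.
P = [1, 2, 5, 6] / [3, 7] / [4];  Q = [1, 2, 5, 7] / [3, 4] / [6];  common shape = (4, 2, 1)

Row-insert the values π_1, π_2, … into P one at a time, bumping the leftmost entry strictly greater than the inserted value down to the next row. The recording tableau Q records, in position (i, j), the step at which that cell was added to P.
  Insert 4 (step 1): P = [4];  Q = [1]
  Insert 7 (step 2): P = [4, 7];  Q = [1, 2]
  Insert 1 (step 3): P = [1, 7] / [4];  Q = [1, 2] / [3]
  Insert 3 (step 4): P = [1, 3] / [4, 7];  Q = [1, 2] / [3, 4]
  Insert 5 (step 5): P = [1, 3, 5] / [4, 7];  Q = [1, 2, 5] / [3, 4]
  Insert 2 (step 6): P = [1, 2, 5] / [3, 7] / [4];  Q = [1, 2, 5] / [3, 4] / [6]
  Insert 6 (step 7): P = [1, 2, 5, 6] / [3, 7] / [4];  Q = [1, 2, 5, 7] / [3, 4] / [6]
Final shape: (4, 2, 1).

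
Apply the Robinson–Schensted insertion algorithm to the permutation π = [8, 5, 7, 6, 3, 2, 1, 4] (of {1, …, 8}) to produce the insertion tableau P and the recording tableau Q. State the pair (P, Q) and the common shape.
P = [1, 4] / [2, 6] / [3] / [5] / [7] / [8];  Q = [1, 3] / [2, 8] / [4] / [5] / [6] / [7];  common shape = (2, 2, 1, 1, 1, 1)

Row-insert the values π_1, π_2, … into P one at a time, bumping the leftmost entry strictly greater than the inserted value down to the next row. The recording tableau Q records, in position (i, j), the step at which that cell was added to P.
  Insert 8 (step 1): P = [8];  Q = [1]
  Insert 5 (step 2): P = [5] / [8];  Q = [1] / [2]
  Insert 7 (step 3): P = [5, 7] / [8];  Q = [1, 3] / [2]
  Insert 6 (step 4): P = [5, 6] / [7] / [8];  Q = [1, 3] / [2] / [4]
  Insert 3 (step 5): P = [3, 6] / [5] / [7] / [8];  Q = [1, 3] / [2] / [4] / [5]
  Insert 2 (step 6): P = [2, 6] / [3] / [5] / [7] / [8];  Q = [1, 3] / [2] / [4] / [5] / [6]
  Insert 1 (step 7): P = [1, 6] / [2] / [3] / [5] / [7] / [8];  Q = [1, 3] / [2] / [4] / [5] / [6] / [7]
  Insert 4 (step 8): P = [1, 4] / [2, 6] / [3] / [5] / [7] / [8];  Q = [1, 3] / [2, 8] / [4] / [5] / [6] / [7]
Final shape: (2, 2, 1, 1, 1, 1).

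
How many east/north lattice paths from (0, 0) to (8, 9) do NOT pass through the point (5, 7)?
Number of paths = 16390

Total paths from (0, 0) to (8, 9): C(17, 8) = 24310. Paths through (5, 7): (paths (0, 0) → (5, 7)) × (paths (5, 7) → (8, 9)) = C(12, 5) · C(5, 3) = 792 · 10 = 7920. Avoidance count = 24310 − 7920 = 16390.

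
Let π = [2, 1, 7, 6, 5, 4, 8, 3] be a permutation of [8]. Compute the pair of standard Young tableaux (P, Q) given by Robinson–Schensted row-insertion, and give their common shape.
P = [1, 3, 8] / [2, 4] / [5] / [6] / [7];  Q = [1, 3, 7] / [2, 4] / [5] / [6] / [8];  common shape = (3, 2, 1, 1, 1)

Row-insert the values π_1, π_2, … into P one at a time, bumping the leftmost entry strictly greater than the inserted value down to the next row. The recording tableau Q records, in position (i, j), the step at which that cell was added to P.
  Insert 2 (step 1): P = [2];  Q = [1]
  Insert 1 (step 2): P = [1] / [2];  Q = [1] / [2]
  Insert 7 (step 3): P = [1, 7] / [2];  Q = [1, 3] / [2]
  Insert 6 (step 4): P = [1, 6] / [2, 7];  Q = [1, 3] / [2, 4]
  Insert 5 (step 5): P = [1, 5] / [2, 6] / [7];  Q = [1, 3] / [2, 4] / [5]
  Insert 4 (step 6): P = [1, 4] / [2, 5] / [6] / [7];  Q = [1, 3] / [2, 4] / [5] / [6]
  Insert 8 (step 7): P = [1, 4, 8] / [2, 5] / [6] / [7];  Q = [1, 3, 7] / [2, 4] / [5] / [6]
  Insert 3 (step 8): P = [1, 3, 8] / [2, 4] / [5] / [6] / [7];  Q = [1, 3, 7] / [2, 4] / [5] / [6] / [8]
Final shape: (3, 2, 1, 1, 1).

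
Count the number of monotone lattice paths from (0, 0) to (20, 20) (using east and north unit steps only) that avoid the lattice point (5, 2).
Number of paths = 116066204100

Total paths from (0, 0) to (20, 20): C(40, 20) = 137846528820. Paths through (5, 2): (paths (0, 0) → (5, 2)) × (paths (5, 2) → (20, 20)) = C(7, 5) · C(33, 15) = 21 · 1037158320 = 21780324720. Avoidance count = 137846528820 − 21780324720 = 116066204100.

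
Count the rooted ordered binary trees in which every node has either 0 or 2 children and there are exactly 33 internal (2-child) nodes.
C_33 = 212336130412243110

These full binary trees are counted by the Catalan number C_n = (1/(n + 1)) · C(2n, n). For n = 33: C_33 = (1/34) · C(66, 33) = 7219428434016265740/34 = 212336130412243110.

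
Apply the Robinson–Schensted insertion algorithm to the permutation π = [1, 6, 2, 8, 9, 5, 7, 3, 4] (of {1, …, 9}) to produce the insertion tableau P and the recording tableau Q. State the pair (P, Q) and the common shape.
P = [1, 2, 3, 4] / [5, 7, 9] / [6, 8];  Q = [1, 2, 4, 5] / [3, 6, 7] / [8, 9];  common shape = (4, 3, 2)

Row-insert the values π_1, π_2, … into P one at a time, bumping the leftmost entry strictly greater than the inserted value down to the next row. The recording tableau Q records, in position (i, j), the step at which that cell was added to P.
  Insert 1 (step 1): P = [1];  Q = [1]
  Insert 6 (step 2): P = [1, 6];  Q = [1, 2]
  Insert 2 (step 3): P = [1, 2] / [6];  Q = [1, 2] / [3]
  Insert 8 (step 4): P = [1, 2, 8] / [6];  Q = [1, 2, 4] / [3]
  Insert 9 (step 5): P = [1, 2, 8, 9] / [6];  Q = [1, 2, 4, 5] / [3]
  Insert 5 (step 6): P = [1, 2, 5, 9] / [6, 8];  Q = [1, 2, 4, 5] / [3, 6]
  Insert 7 (step 7): P = [1, 2, 5, 7] / [6, 8, 9];  Q = [1, 2, 4, 5] / [3, 6, 7]
  Insert 3 (step 8): P = [1, 2, 3, 7] / [5, 8, 9] / [6];  Q = [1, 2, 4, 5] / [3, 6, 7] / [8]
  Insert 4 (step 9): P = [1, 2, 3, 4] / [5, 7, 9] / [6, 8];  Q = [1, 2, 4, 5] / [3, 6, 7] / [8, 9]
Final shape: (4, 3, 2).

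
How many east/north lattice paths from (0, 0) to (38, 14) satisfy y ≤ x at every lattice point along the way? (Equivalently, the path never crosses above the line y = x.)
Number of paths = 1133952785000

By the reflection principle (André's argument), the number of monotone paths to (38, 14) with n ≤ m that never go above y = x is C(52, 38) − C(52, 39) = 1768966344600 − 635013559600 = 1133952785000.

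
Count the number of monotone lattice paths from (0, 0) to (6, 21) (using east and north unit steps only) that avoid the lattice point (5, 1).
Number of paths = 295884

Total paths from (0, 0) to (6, 21): C(27, 6) = 296010. Paths through (5, 1): (paths (0, 0) → (5, 1)) × (paths (5, 1) → (6, 21)) = C(6, 5) · C(21, 1) = 6 · 21 = 126. Avoidance count = 296010 − 126 = 295884.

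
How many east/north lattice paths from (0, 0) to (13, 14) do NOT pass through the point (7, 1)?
Number of paths = 19841244

Total paths from (0, 0) to (13, 14): C(27, 13) = 20058300. Paths through (7, 1): (paths (0, 0) → (7, 1)) × (paths (7, 1) → (13, 14)) = C(8, 7) · C(19, 6) = 8 · 27132 = 217056. Avoidance count = 20058300 − 217056 = 19841244.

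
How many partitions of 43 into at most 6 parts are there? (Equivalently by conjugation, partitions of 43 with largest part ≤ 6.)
p(43, parts ≤ 6) = 4935

Use the recurrence p(n, m) = p(n, m−1) + p(n−m, m): either the largest part is < m (count p(n, m−1)) or the largest part is exactly m (remove one copy of m, count p(n−m, m)). With p(0, ·) = 1 this gives p(43, parts ≤ 6) = 4935. (By conjugating Young diagrams, this also counts partitions of 43 into at most 6 parts.)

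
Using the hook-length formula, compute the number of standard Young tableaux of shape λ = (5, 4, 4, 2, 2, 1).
# SYT of shape (5, 4, 4, 2, 2, 1) = 8270262

Hook-length formula: f^λ = n! / Π hook(c), product over all cells c of the Young diagram. For λ = (5, 4, 4, 2, 2, 1), n = 18 boxes. Hook lengths by row (left-to-right, top-to-bottom): [10, 8, 5, 4, 1]; [8, 6, 3, 2]; [7, 5, 2, 1]; [4, 2]; [3, 1]; [1]. Product of hooks = 774144000. So f^λ = 18! / 774144000 = 6402373705728000 / 774144000 = 8270262.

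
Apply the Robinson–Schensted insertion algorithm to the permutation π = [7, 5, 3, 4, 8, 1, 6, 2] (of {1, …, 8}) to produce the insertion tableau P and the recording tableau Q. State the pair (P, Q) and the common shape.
P = [1, 2, 6] / [3, 4] / [5, 8] / [7];  Q = [1, 4, 5] / [2, 7] / [3, 8] / [6];  common shape = (3, 2, 2, 1)

Row-insert the values π_1, π_2, … into P one at a time, bumping the leftmost entry strictly greater than the inserted value down to the next row. The recording tableau Q records, in position (i, j), the step at which that cell was added to P.
  Insert 7 (step 1): P = [7];  Q = [1]
  Insert 5 (step 2): P = [5] / [7];  Q = [1] / [2]
  Insert 3 (step 3): P = [3] / [5] / [7];  Q = [1] / [2] / [3]
  Insert 4 (step 4): P = [3, 4] / [5] / [7];  Q = [1, 4] / [2] / [3]
  Insert 8 (step 5): P = [3, 4, 8] / [5] / [7];  Q = [1, 4, 5] / [2] / [3]
  Insert 1 (step 6): P = [1, 4, 8] / [3] / [5] / [7];  Q = [1, 4, 5] / [2] / [3] / [6]
  Insert 6 (step 7): P = [1, 4, 6] / [3, 8] / [5] / [7];  Q = [1, 4, 5] / [2, 7] / [3] / [6]
  Insert 2 (step 8): P = [1, 2, 6] / [3, 4] / [5, 8] / [7];  Q = [1, 4, 5] / [2, 7] / [3, 8] / [6]
Final shape: (3, 2, 2, 1).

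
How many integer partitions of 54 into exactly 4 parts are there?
p(54, 4 parts) = 1154

Partitions of n into exactly k parts are in bijection with partitions of n − k into at most k parts (subtract 1 from each part). So p(54, exactly 4) = p(50, parts ≤ 4). Computing via the recurrence p(m, j) = p(m, j−1) + p(m−j, j) gives 1154.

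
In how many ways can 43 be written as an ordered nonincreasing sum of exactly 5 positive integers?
p(43, 5 parts) = 1469

Partitions of n into exactly k parts are in bijection with partitions of n − k into at most k parts (subtract 1 from each part). So p(43, exactly 5) = p(38, parts ≤ 5). Computing via the recurrence p(m, j) = p(m, j−1) + p(m−j, j) gives 1469.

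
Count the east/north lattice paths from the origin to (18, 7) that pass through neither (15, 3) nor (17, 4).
Number of paths = 437992

Inclusion–exclusion. Total paths: C(25, 18) = 480700. Through P₁: C(18, 15)·C(7, 3) = 28560. Through P₂: C(21, 17)·C(4, 1) = 23940. Since P₁ is strictly southwest of P₂, a monotone path through both must visit P₁ then P₂; paths through both = C(18, 15)·C(3, 2)·C(4, 1) = 9792. Avoid both = 480700 − 28560 − 23940 + 9792 = 437992.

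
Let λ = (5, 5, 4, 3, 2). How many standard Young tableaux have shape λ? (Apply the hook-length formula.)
# SYT of shape (5, 5, 4, 3, 2) = 19399380

Hook-length formula: f^λ = n! / Π hook(c), product over all cells c of the Young diagram. For λ = (5, 5, 4, 3, 2), n = 19 boxes. Hook lengths by row (left-to-right, top-to-bottom): [9, 8, 6, 4, 2]; [8, 7, 5, 3, 1]; [6, 5, 3, 1]; [4, 3, 1]; [2, 1]. Product of hooks = 6270566400. So f^λ = 19! / 6270566400 = 121645100408832000 / 6270566400 = 19399380.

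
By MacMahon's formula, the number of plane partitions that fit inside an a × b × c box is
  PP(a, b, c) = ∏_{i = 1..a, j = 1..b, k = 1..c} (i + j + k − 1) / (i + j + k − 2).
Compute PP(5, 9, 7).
PP(5, 9, 7) = 2424984388825856

Evaluate the triple product over i = 1..5, j = 1..9, k = 1..7. The factors are (2/1) · (3/2) · (4/3) · (5/4) · (6/5) · (7/6) · (8/7) · (3/2) · … (315 factors total). The numerators and denominators telescope so the product is an integer; carrying out the multiplication exactly gives PP(5, 9, 7) = 2424984388825856.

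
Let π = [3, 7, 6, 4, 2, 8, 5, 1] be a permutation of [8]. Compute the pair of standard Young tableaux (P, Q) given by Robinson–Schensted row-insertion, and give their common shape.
P = [1, 4, 5] / [2, 8] / [3] / [6] / [7];  Q = [1, 2, 6] / [3, 7] / [4] / [5] / [8];  common shape = (3, 2, 1, 1, 1)

Row-insert the values π_1, π_2, … into P one at a time, bumping the leftmost entry strictly greater than the inserted value down to the next row. The recording tableau Q records, in position (i, j), the step at which that cell was added to P.
  Insert 3 (step 1): P = [3];  Q = [1]
  Insert 7 (step 2): P = [3, 7];  Q = [1, 2]
  Insert 6 (step 3): P = [3, 6] / [7];  Q = [1, 2] / [3]
  Insert 4 (step 4): P = [3, 4] / [6] / [7];  Q = [1, 2] / [3] / [4]
  Insert 2 (step 5): P = [2, 4] / [3] / [6] / [7];  Q = [1, 2] / [3] / [4] / [5]
  Insert 8 (step 6): P = [2, 4, 8] / [3] / [6] / [7];  Q = [1, 2, 6] / [3] / [4] / [5]
  Insert 5 (step 7): P = [2, 4, 5] / [3, 8] / [6] / [7];  Q = [1, 2, 6] / [3, 7] / [4] / [5]
  Insert 1 (step 8): P = [1, 4, 5] / [2, 8] / [3] / [6] / [7];  Q = [1, 2, 6] / [3, 7] / [4] / [5] / [8]
Final shape: (3, 2, 1, 1, 1).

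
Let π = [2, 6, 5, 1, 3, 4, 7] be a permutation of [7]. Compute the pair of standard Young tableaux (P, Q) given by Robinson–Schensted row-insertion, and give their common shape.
P = [1, 3, 4, 7] / [2, 5] / [6];  Q = [1, 2, 6, 7] / [3, 5] / [4];  common shape = (4, 2, 1)

Row-insert the values π_1, π_2, … into P one at a time, bumping the leftmost entry strictly greater than the inserted value down to the next row. The recording tableau Q records, in position (i, j), the step at which that cell was added to P.
  Insert 2 (step 1): P = [2];  Q = [1]
  Insert 6 (step 2): P = [2, 6];  Q = [1, 2]
  Insert 5 (step 3): P = [2, 5] / [6];  Q = [1, 2] / [3]
  Insert 1 (step 4): P = [1, 5] / [2] / [6];  Q = [1, 2] / [3] / [4]
  Insert 3 (step 5): P = [1, 3] / [2, 5] / [6];  Q = [1, 2] / [3, 5] / [4]
  Insert 4 (step 6): P = [1, 3, 4] / [2, 5] / [6];  Q = [1, 2, 6] / [3, 5] / [4]
  Insert 7 (step 7): P = [1, 3, 4, 7] / [2, 5] / [6];  Q = [1, 2, 6, 7] / [3, 5] / [4]
Final shape: (4, 2, 1).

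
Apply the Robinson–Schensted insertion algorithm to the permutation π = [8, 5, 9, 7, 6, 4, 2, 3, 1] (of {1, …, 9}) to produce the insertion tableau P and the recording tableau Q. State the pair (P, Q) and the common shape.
P = [1, 3] / [2, 6] / [4, 9] / [5] / [7] / [8];  Q = [1, 3] / [2, 4] / [5, 8] / [6] / [7] / [9];  common shape = (2, 2, 2, 1, 1, 1)

Row-insert the values π_1, π_2, … into P one at a time, bumping the leftmost entry strictly greater than the inserted value down to the next row. The recording tableau Q records, in position (i, j), the step at which that cell was added to P.
  Insert 8 (step 1): P = [8];  Q = [1]
  Insert 5 (step 2): P = [5] / [8];  Q = [1] / [2]
  Insert 9 (step 3): P = [5, 9] / [8];  Q = [1, 3] / [2]
  Insert 7 (step 4): P = [5, 7] / [8, 9];  Q = [1, 3] / [2, 4]
  Insert 6 (step 5): P = [5, 6] / [7, 9] / [8];  Q = [1, 3] / [2, 4] / [5]
  Insert 4 (step 6): P = [4, 6] / [5, 9] / [7] / [8];  Q = [1, 3] / [2, 4] / [5] / [6]
  Insert 2 (step 7): P = [2, 6] / [4, 9] / [5] / [7] / [8];  Q = [1, 3] / [2, 4] / [5] / [6] / [7]
  Insert 3 (step 8): P = [2, 3] / [4, 6] / [5, 9] / [7] / [8];  Q = [1, 3] / [2, 4] / [5, 8] / [6] / [7]
  Insert 1 (step 9): P = [1, 3] / [2, 6] / [4, 9] / [5] / [7] / [8];  Q = [1, 3] / [2, 4] / [5, 8] / [6] / [7] / [9]
Final shape: (2, 2, 2, 1, 1, 1).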